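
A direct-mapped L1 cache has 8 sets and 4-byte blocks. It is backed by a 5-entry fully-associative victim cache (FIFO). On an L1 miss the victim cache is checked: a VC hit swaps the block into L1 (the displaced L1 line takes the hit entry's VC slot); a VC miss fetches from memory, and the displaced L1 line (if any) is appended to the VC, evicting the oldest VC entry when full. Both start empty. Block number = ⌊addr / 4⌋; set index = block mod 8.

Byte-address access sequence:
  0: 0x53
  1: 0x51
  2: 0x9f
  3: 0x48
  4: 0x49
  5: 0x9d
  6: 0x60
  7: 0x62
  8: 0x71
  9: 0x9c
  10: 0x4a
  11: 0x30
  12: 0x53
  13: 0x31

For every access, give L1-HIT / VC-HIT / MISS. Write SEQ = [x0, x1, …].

SEQ = [MISS, L1-HIT, MISS, MISS, L1-HIT, L1-HIT, MISS, L1-HIT, MISS, L1-HIT, L1-HIT, MISS, VC-HIT, VC-HIT]

0: 0x53 (blk 20, set 4) → MISS  vc=[]
1: 0x51 (blk 20, set 4) → L1-HIT  vc=[]
2: 0x9f (blk 39, set 7) → MISS  vc=[]
3: 0x48 (blk 18, set 2) → MISS  vc=[]
4: 0x49 (blk 18, set 2) → L1-HIT  vc=[]
5: 0x9d (blk 39, set 7) → L1-HIT  vc=[]
6: 0x60 (blk 24, set 0) → MISS  vc=[]
7: 0x62 (blk 24, set 0) → L1-HIT  vc=[]
8: 0x71 (blk 28, set 4) → MISS  vc=[20]
9: 0x9c (blk 39, set 7) → L1-HIT  vc=[20]
10: 0x4a (blk 18, set 2) → L1-HIT  vc=[20]
11: 0x30 (blk 12, set 4) → MISS  vc=[20, 28]
12: 0x53 (blk 20, set 4) → VC-HIT  vc=[12, 28]
13: 0x31 (blk 12, set 4) → VC-HIT  vc=[20, 28]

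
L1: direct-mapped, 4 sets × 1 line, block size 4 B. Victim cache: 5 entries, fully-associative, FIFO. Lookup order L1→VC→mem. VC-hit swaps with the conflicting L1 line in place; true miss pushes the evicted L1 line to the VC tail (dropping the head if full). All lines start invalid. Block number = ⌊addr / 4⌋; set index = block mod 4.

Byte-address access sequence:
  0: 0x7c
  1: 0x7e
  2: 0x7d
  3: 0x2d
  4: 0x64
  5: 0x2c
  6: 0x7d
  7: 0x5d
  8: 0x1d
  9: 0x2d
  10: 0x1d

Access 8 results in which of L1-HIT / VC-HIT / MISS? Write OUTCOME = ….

0: 0x7c (blk 31, set 3) → MISS  vc=[]
1: 0x7e (blk 31, set 3) → L1-HIT  vc=[]
2: 0x7d (blk 31, set 3) → L1-HIT  vc=[]
3: 0x2d (blk 11, set 3) → MISS  vc=[31]
4: 0x64 (blk 25, set 1) → MISS  vc=[31]
5: 0x2c (blk 11, set 3) → L1-HIT  vc=[31]
6: 0x7d (blk 31, set 3) → VC-HIT  vc=[11]
7: 0x5d (blk 23, set 3) → MISS  vc=[11, 31]
8: 0x1d (blk 7, set 3) → MISS  vc=[11, 31, 23]
9: 0x2d (blk 11, set 3) → VC-HIT  vc=[7, 31, 23]
10: 0x1d (blk 7, set 3) → VC-HIT  vc=[11, 31, 23]

OUTCOME = MISS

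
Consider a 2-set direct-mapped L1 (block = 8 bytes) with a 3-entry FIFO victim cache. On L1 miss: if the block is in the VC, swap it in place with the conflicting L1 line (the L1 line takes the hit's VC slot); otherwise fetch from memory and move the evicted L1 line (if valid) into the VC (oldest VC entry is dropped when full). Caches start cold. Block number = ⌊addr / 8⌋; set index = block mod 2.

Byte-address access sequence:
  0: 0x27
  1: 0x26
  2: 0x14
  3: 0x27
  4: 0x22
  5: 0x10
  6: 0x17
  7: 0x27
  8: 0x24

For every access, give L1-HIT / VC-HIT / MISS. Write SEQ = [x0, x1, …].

SEQ = [MISS, L1-HIT, MISS, VC-HIT, L1-HIT, VC-HIT, L1-HIT, VC-HIT, L1-HIT]

  [0] addr=0x27 blk=4 s=0: MISS | VC []
  [1] addr=0x26 blk=4 s=0: L1-HIT | VC []
  [2] addr=0x14 blk=2 s=0: MISS | VC [4]
  [3] addr=0x27 blk=4 s=0: VC-HIT | VC [2]
  [4] addr=0x22 blk=4 s=0: L1-HIT | VC [2]
  [5] addr=0x10 blk=2 s=0: VC-HIT | VC [4]
  [6] addr=0x17 blk=2 s=0: L1-HIT | VC [4]
  [7] addr=0x27 blk=4 s=0: VC-HIT | VC [2]
  [8] addr=0x24 blk=4 s=0: L1-HIT | VC [2]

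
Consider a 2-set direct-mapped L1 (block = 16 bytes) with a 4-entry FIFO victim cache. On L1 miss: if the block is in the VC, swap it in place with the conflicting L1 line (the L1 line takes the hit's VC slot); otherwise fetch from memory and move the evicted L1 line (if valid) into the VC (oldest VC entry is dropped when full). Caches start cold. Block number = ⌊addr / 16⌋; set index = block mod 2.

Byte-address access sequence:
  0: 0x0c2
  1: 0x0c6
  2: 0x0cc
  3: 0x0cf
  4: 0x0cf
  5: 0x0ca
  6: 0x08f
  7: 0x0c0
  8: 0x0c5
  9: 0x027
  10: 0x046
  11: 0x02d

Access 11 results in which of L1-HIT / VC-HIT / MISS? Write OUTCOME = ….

OUTCOME = VC-HIT

  [0] addr=0xc2 blk=12 s=0: MISS | VC []
  [1] addr=0xc6 blk=12 s=0: L1-HIT | VC []
  [2] addr=0xcc blk=12 s=0: L1-HIT | VC []
  [3] addr=0xcf blk=12 s=0: L1-HIT | VC []
  [4] addr=0xcf blk=12 s=0: L1-HIT | VC []
  [5] addr=0xca blk=12 s=0: L1-HIT | VC []
  [6] addr=0x8f blk=8 s=0: MISS | VC [12]
  [7] addr=0xc0 blk=12 s=0: VC-HIT | VC [8]
  [8] addr=0xc5 blk=12 s=0: L1-HIT | VC [8]
  [9] addr=0x27 blk=2 s=0: MISS | VC [8, 12]
  [10] addr=0x46 blk=4 s=0: MISS | VC [8, 12, 2]
  [11] addr=0x2d blk=2 s=0: VC-HIT | VC [8, 12, 4]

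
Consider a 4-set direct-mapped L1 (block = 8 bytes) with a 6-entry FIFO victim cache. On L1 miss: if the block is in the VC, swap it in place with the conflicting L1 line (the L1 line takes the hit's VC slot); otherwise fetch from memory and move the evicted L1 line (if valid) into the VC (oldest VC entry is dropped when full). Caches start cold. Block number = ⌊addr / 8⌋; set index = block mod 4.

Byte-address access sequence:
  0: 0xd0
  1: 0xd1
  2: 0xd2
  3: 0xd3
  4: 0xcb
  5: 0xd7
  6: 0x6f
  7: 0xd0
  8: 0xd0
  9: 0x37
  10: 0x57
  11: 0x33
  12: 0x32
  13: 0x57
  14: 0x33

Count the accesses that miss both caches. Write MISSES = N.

MISSES = 5

  [0] addr=0xd0 blk=26 s=2: MISS | VC []
  [1] addr=0xd1 blk=26 s=2: L1-HIT | VC []
  [2] addr=0xd2 blk=26 s=2: L1-HIT | VC []
  [3] addr=0xd3 blk=26 s=2: L1-HIT | VC []
  [4] addr=0xcb blk=25 s=1: MISS | VC []
  [5] addr=0xd7 blk=26 s=2: L1-HIT | VC []
  [6] addr=0x6f blk=13 s=1: MISS | VC [25]
  [7] addr=0xd0 blk=26 s=2: L1-HIT | VC [25]
  [8] addr=0xd0 blk=26 s=2: L1-HIT | VC [25]
  [9] addr=0x37 blk=6 s=2: MISS | VC [25, 26]
  [10] addr=0x57 blk=10 s=2: MISS | VC [25, 26, 6]
  [11] addr=0x33 blk=6 s=2: VC-HIT | VC [25, 26, 10]
  [12] addr=0x32 blk=6 s=2: L1-HIT | VC [25, 26, 10]
  [13] addr=0x57 blk=10 s=2: VC-HIT | VC [25, 26, 6]
  [14] addr=0x33 blk=6 s=2: VC-HIT | VC [25, 26, 10]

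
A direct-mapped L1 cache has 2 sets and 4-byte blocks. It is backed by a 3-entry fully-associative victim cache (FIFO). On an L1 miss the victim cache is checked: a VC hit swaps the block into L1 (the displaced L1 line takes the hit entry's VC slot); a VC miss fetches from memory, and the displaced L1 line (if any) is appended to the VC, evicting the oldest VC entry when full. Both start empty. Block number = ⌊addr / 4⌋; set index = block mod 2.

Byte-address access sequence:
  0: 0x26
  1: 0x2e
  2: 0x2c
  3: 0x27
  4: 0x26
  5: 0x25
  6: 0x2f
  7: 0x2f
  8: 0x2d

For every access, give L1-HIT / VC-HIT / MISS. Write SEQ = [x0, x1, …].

  [0] addr=0x26 blk=9 s=1: MISS | VC []
  [1] addr=0x2e blk=11 s=1: MISS | VC [9]
  [2] addr=0x2c blk=11 s=1: L1-HIT | VC [9]
  [3] addr=0x27 blk=9 s=1: VC-HIT | VC [11]
  [4] addr=0x26 blk=9 s=1: L1-HIT | VC [11]
  [5] addr=0x25 blk=9 s=1: L1-HIT | VC [11]
  [6] addr=0x2f blk=11 s=1: VC-HIT | VC [9]
  [7] addr=0x2f blk=11 s=1: L1-HIT | VC [9]
  [8] addr=0x2d blk=11 s=1: L1-HIT | VC [9]

SEQ = [MISS, MISS, L1-HIT, VC-HIT, L1-HIT, L1-HIT, VC-HIT, L1-HIT, L1-HIT]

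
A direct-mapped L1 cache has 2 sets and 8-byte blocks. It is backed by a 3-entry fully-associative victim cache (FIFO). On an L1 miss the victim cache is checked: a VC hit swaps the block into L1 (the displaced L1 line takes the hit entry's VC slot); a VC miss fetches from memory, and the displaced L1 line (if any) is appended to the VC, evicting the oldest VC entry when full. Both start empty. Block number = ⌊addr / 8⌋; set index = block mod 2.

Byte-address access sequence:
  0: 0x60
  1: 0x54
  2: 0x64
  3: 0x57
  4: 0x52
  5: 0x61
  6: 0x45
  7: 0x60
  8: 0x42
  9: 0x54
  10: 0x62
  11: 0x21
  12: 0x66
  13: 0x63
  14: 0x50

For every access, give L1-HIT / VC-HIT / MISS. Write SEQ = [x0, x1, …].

0: 0x60 (blk 12, set 0) → MISS  vc=[]
1: 0x54 (blk 10, set 0) → MISS  vc=[12]
2: 0x64 (blk 12, set 0) → VC-HIT  vc=[10]
3: 0x57 (blk 10, set 0) → VC-HIT  vc=[12]
4: 0x52 (blk 10, set 0) → L1-HIT  vc=[12]
5: 0x61 (blk 12, set 0) → VC-HIT  vc=[10]
6: 0x45 (blk 8, set 0) → MISS  vc=[10, 12]
7: 0x60 (blk 12, set 0) → VC-HIT  vc=[10, 8]
8: 0x42 (blk 8, set 0) → VC-HIT  vc=[10, 12]
9: 0x54 (blk 10, set 0) → VC-HIT  vc=[8, 12]
10: 0x62 (blk 12, set 0) → VC-HIT  vc=[8, 10]
11: 0x21 (blk 4, set 0) → MISS  vc=[8, 10, 12]
12: 0x66 (blk 12, set 0) → VC-HIT  vc=[8, 10, 4]
13: 0x63 (blk 12, set 0) → L1-HIT  vc=[8, 10, 4]
14: 0x50 (blk 10, set 0) → VC-HIT  vc=[8, 12, 4]

SEQ = [MISS, MISS, VC-HIT, VC-HIT, L1-HIT, VC-HIT, MISS, VC-HIT, VC-HIT, VC-HIT, VC-HIT, MISS, VC-HIT, L1-HIT, VC-HIT]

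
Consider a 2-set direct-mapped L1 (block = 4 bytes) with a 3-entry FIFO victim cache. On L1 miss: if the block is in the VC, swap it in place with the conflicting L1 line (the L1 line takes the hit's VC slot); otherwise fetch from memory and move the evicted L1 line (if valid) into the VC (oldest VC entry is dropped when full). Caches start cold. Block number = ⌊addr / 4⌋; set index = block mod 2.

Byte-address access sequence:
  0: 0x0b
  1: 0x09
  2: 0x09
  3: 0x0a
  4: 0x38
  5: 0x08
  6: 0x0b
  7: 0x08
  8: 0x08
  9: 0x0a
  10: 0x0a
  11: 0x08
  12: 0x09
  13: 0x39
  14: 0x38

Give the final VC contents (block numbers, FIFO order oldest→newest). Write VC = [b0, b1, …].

VC = [2]

#0 0xb→b2/s0 MISS; vc=[]
#1 0x9→b2/s0 L1-HIT; vc=[]
#2 0x9→b2/s0 L1-HIT; vc=[]
#3 0xa→b2/s0 L1-HIT; vc=[]
#4 0x38→b14/s0 MISS; vc=[2]
#5 0x8→b2/s0 VC-HIT; vc=[14]
#6 0xb→b2/s0 L1-HIT; vc=[14]
#7 0x8→b2/s0 L1-HIT; vc=[14]
#8 0x8→b2/s0 L1-HIT; vc=[14]
#9 0xa→b2/s0 L1-HIT; vc=[14]
#10 0xa→b2/s0 L1-HIT; vc=[14]
#11 0x8→b2/s0 L1-HIT; vc=[14]
#12 0x9→b2/s0 L1-HIT; vc=[14]
#13 0x39→b14/s0 VC-HIT; vc=[2]
#14 0x38→b14/s0 L1-HIT; vc=[2]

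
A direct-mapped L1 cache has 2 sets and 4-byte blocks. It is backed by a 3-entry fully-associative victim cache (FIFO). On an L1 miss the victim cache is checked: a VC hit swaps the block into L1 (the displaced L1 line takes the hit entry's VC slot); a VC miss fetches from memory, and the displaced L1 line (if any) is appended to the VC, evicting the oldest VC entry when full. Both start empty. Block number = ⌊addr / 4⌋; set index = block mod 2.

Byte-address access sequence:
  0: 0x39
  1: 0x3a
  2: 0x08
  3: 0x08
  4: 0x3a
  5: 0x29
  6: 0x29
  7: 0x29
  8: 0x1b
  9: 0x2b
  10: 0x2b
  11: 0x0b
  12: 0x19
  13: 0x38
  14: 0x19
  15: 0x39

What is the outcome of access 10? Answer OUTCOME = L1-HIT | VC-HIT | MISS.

  [0] addr=0x39 blk=14 s=0: MISS | VC []
  [1] addr=0x3a blk=14 s=0: L1-HIT | VC []
  [2] addr=0x8 blk=2 s=0: MISS | VC [14]
  [3] addr=0x8 blk=2 s=0: L1-HIT | VC [14]
  [4] addr=0x3a blk=14 s=0: VC-HIT | VC [2]
  [5] addr=0x29 blk=10 s=0: MISS | VC [2, 14]
  [6] addr=0x29 blk=10 s=0: L1-HIT | VC [2, 14]
  [7] addr=0x29 blk=10 s=0: L1-HIT | VC [2, 14]
  [8] addr=0x1b blk=6 s=0: MISS | VC [2, 14, 10]
  [9] addr=0x2b blk=10 s=0: VC-HIT | VC [2, 14, 6]
  [10] addr=0x2b blk=10 s=0: L1-HIT | VC [2, 14, 6]
  [11] addr=0xb blk=2 s=0: VC-HIT | VC [10, 14, 6]
  [12] addr=0x19 blk=6 s=0: VC-HIT | VC [10, 14, 2]
  [13] addr=0x38 blk=14 s=0: VC-HIT | VC [10, 6, 2]
  [14] addr=0x19 blk=6 s=0: VC-HIT | VC [10, 14, 2]
  [15] addr=0x39 blk=14 s=0: VC-HIT | VC [10, 6, 2]

OUTCOME = L1-HIT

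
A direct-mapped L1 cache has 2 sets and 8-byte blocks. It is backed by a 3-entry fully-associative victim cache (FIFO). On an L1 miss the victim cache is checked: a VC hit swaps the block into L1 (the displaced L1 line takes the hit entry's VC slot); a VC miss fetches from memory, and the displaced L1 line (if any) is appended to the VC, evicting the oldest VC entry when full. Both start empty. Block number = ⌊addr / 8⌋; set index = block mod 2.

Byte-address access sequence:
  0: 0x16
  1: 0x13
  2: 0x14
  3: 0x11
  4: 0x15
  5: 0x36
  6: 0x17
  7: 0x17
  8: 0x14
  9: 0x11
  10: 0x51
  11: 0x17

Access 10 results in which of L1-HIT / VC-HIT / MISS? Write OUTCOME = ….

OUTCOME = MISS

#0 0x16→b2/s0 MISS; vc=[]
#1 0x13→b2/s0 L1-HIT; vc=[]
#2 0x14→b2/s0 L1-HIT; vc=[]
#3 0x11→b2/s0 L1-HIT; vc=[]
#4 0x15→b2/s0 L1-HIT; vc=[]
#5 0x36→b6/s0 MISS; vc=[2]
#6 0x17→b2/s0 VC-HIT; vc=[6]
#7 0x17→b2/s0 L1-HIT; vc=[6]
#8 0x14→b2/s0 L1-HIT; vc=[6]
#9 0x11→b2/s0 L1-HIT; vc=[6]
#10 0x51→b10/s0 MISS; vc=[6,2]
#11 0x17→b2/s0 VC-HIT; vc=[6,10]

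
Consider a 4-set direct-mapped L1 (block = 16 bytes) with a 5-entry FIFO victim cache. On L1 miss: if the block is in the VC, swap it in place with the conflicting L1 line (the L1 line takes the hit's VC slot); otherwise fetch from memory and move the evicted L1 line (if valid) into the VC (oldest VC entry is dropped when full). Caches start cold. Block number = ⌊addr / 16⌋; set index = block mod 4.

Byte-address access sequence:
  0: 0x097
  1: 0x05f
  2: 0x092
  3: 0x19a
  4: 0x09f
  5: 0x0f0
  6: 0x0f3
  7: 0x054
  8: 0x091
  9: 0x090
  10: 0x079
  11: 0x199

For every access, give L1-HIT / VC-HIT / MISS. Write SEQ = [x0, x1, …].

#0 0x97→b9/s1 MISS; vc=[]
#1 0x5f→b5/s1 MISS; vc=[9]
#2 0x92→b9/s1 VC-HIT; vc=[5]
#3 0x19a→b25/s1 MISS; vc=[5,9]
#4 0x9f→b9/s1 VC-HIT; vc=[5,25]
#5 0xf0→b15/s3 MISS; vc=[5,25]
#6 0xf3→b15/s3 L1-HIT; vc=[5,25]
#7 0x54→b5/s1 VC-HIT; vc=[9,25]
#8 0x91→b9/s1 VC-HIT; vc=[5,25]
#9 0x90→b9/s1 L1-HIT; vc=[5,25]
#10 0x79→b7/s3 MISS; vc=[5,25,15]
#11 0x199→b25/s1 VC-HIT; vc=[5,9,15]

SEQ = [MISS, MISS, VC-HIT, MISS, VC-HIT, MISS, L1-HIT, VC-HIT, VC-HIT, L1-HIT, MISS, VC-HIT]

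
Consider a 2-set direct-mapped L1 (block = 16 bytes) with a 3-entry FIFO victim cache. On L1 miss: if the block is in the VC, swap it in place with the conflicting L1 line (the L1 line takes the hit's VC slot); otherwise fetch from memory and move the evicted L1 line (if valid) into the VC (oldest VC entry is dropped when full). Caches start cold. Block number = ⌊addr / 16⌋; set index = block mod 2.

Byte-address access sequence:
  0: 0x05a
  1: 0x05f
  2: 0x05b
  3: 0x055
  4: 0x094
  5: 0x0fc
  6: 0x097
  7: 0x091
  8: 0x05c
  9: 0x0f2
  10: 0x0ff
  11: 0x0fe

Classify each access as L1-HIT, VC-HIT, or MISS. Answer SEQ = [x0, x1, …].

0: 0x5a (blk 5, set 1) → MISS  vc=[]
1: 0x5f (blk 5, set 1) → L1-HIT  vc=[]
2: 0x5b (blk 5, set 1) → L1-HIT  vc=[]
3: 0x55 (blk 5, set 1) → L1-HIT  vc=[]
4: 0x94 (blk 9, set 1) → MISS  vc=[5]
5: 0xfc (blk 15, set 1) → MISS  vc=[5, 9]
6: 0x97 (blk 9, set 1) → VC-HIT  vc=[5, 15]
7: 0x91 (blk 9, set 1) → L1-HIT  vc=[5, 15]
8: 0x5c (blk 5, set 1) → VC-HIT  vc=[9, 15]
9: 0xf2 (blk 15, set 1) → VC-HIT  vc=[9, 5]
10: 0xff (blk 15, set 1) → L1-HIT  vc=[9, 5]
11: 0xfe (blk 15, set 1) → L1-HIT  vc=[9, 5]

SEQ = [MISS, L1-HIT, L1-HIT, L1-HIT, MISS, MISS, VC-HIT, L1-HIT, VC-HIT, VC-HIT, L1-HIT, L1-HIT]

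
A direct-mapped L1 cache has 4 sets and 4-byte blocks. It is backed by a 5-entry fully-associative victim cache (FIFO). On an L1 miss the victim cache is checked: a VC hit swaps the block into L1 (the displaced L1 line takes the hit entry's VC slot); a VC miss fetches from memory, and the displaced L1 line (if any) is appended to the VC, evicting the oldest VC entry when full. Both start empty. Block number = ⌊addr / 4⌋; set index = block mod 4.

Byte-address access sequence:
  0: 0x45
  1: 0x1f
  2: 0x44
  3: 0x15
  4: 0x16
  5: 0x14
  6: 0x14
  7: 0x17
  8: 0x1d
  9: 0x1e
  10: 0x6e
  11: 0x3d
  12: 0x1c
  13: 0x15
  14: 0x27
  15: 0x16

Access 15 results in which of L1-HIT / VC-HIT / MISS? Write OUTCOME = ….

OUTCOME = VC-HIT

#0 0x45→b17/s1 MISS; vc=[]
#1 0x1f→b7/s3 MISS; vc=[]
#2 0x44→b17/s1 L1-HIT; vc=[]
#3 0x15→b5/s1 MISS; vc=[17]
#4 0x16→b5/s1 L1-HIT; vc=[17]
#5 0x14→b5/s1 L1-HIT; vc=[17]
#6 0x14→b5/s1 L1-HIT; vc=[17]
#7 0x17→b5/s1 L1-HIT; vc=[17]
#8 0x1d→b7/s3 L1-HIT; vc=[17]
#9 0x1e→b7/s3 L1-HIT; vc=[17]
#10 0x6e→b27/s3 MISS; vc=[17,7]
#11 0x3d→b15/s3 MISS; vc=[17,7,27]
#12 0x1c→b7/s3 VC-HIT; vc=[17,15,27]
#13 0x15→b5/s1 L1-HIT; vc=[17,15,27]
#14 0x27→b9/s1 MISS; vc=[17,15,27,5]
#15 0x16→b5/s1 VC-HIT; vc=[17,15,27,9]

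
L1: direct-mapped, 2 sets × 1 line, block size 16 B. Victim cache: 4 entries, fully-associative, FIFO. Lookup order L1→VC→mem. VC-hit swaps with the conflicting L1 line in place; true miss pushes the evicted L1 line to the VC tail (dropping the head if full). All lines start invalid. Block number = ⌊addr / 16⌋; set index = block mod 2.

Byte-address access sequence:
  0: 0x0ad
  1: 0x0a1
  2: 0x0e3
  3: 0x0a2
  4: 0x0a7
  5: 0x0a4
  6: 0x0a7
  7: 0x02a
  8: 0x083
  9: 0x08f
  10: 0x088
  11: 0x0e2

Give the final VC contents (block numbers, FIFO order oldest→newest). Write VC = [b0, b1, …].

  [0] addr=0xad blk=10 s=0: MISS | VC []
  [1] addr=0xa1 blk=10 s=0: L1-HIT | VC []
  [2] addr=0xe3 blk=14 s=0: MISS | VC [10]
  [3] addr=0xa2 blk=10 s=0: VC-HIT | VC [14]
  [4] addr=0xa7 blk=10 s=0: L1-HIT | VC [14]
  [5] addr=0xa4 blk=10 s=0: L1-HIT | VC [14]
  [6] addr=0xa7 blk=10 s=0: L1-HIT | VC [14]
  [7] addr=0x2a blk=2 s=0: MISS | VC [14, 10]
  [8] addr=0x83 blk=8 s=0: MISS | VC [14, 10, 2]
  [9] addr=0x8f blk=8 s=0: L1-HIT | VC [14, 10, 2]
  [10] addr=0x88 blk=8 s=0: L1-HIT | VC [14, 10, 2]
  [11] addr=0xe2 blk=14 s=0: VC-HIT | VC [8, 10, 2]

VC = [8, 10, 2]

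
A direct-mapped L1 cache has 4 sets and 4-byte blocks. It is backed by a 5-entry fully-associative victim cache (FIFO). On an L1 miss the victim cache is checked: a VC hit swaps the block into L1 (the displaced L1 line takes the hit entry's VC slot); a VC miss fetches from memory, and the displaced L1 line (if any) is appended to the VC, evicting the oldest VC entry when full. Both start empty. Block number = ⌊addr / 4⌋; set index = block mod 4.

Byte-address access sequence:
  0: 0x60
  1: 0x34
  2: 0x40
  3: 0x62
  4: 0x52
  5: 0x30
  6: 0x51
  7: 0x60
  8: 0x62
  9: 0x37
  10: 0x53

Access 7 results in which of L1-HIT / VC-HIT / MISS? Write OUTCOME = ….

OUTCOME = VC-HIT

0: 0x60 (blk 24, set 0) → MISS  vc=[]
1: 0x34 (blk 13, set 1) → MISS  vc=[]
2: 0x40 (blk 16, set 0) → MISS  vc=[24]
3: 0x62 (blk 24, set 0) → VC-HIT  vc=[16]
4: 0x52 (blk 20, set 0) → MISS  vc=[16, 24]
5: 0x30 (blk 12, set 0) → MISS  vc=[16, 24, 20]
6: 0x51 (blk 20, set 0) → VC-HIT  vc=[16, 24, 12]
7: 0x60 (blk 24, set 0) → VC-HIT  vc=[16, 20, 12]
8: 0x62 (blk 24, set 0) → L1-HIT  vc=[16, 20, 12]
9: 0x37 (blk 13, set 1) → L1-HIT  vc=[16, 20, 12]
10: 0x53 (blk 20, set 0) → VC-HIT  vc=[16, 24, 12]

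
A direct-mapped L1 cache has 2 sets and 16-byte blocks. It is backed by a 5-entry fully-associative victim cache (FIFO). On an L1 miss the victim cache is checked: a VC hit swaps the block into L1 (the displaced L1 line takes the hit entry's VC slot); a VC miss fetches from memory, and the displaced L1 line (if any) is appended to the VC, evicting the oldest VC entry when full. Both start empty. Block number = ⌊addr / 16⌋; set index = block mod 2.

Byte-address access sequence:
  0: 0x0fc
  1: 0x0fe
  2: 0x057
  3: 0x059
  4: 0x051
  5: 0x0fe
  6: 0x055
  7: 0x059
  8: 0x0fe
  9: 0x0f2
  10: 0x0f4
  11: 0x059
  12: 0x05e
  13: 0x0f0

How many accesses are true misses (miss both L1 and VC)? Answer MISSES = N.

#0 0xfc→b15/s1 MISS; vc=[]
#1 0xfe→b15/s1 L1-HIT; vc=[]
#2 0x57→b5/s1 MISS; vc=[15]
#3 0x59→b5/s1 L1-HIT; vc=[15]
#4 0x51→b5/s1 L1-HIT; vc=[15]
#5 0xfe→b15/s1 VC-HIT; vc=[5]
#6 0x55→b5/s1 VC-HIT; vc=[15]
#7 0x59→b5/s1 L1-HIT; vc=[15]
#8 0xfe→b15/s1 VC-HIT; vc=[5]
#9 0xf2→b15/s1 L1-HIT; vc=[5]
#10 0xf4→b15/s1 L1-HIT; vc=[5]
#11 0x59→b5/s1 VC-HIT; vc=[15]
#12 0x5e→b5/s1 L1-HIT; vc=[15]
#13 0xf0→b15/s1 VC-HIT; vc=[5]

MISSES = 2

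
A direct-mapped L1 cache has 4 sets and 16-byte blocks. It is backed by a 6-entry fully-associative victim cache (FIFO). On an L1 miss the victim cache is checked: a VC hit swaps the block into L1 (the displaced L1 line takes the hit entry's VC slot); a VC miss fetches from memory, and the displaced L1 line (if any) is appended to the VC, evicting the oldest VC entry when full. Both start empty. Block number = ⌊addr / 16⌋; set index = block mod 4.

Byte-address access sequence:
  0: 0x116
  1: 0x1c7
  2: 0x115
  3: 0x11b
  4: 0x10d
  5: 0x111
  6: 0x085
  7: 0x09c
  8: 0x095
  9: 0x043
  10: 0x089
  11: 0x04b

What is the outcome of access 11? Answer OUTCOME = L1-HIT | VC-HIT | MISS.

OUTCOME = VC-HIT

#0 0x116→b17/s1 MISS; vc=[]
#1 0x1c7→b28/s0 MISS; vc=[]
#2 0x115→b17/s1 L1-HIT; vc=[]
#3 0x11b→b17/s1 L1-HIT; vc=[]
#4 0x10d→b16/s0 MISS; vc=[28]
#5 0x111→b17/s1 L1-HIT; vc=[28]
#6 0x85→b8/s0 MISS; vc=[28,16]
#7 0x9c→b9/s1 MISS; vc=[28,16,17]
#8 0x95→b9/s1 L1-HIT; vc=[28,16,17]
#9 0x43→b4/s0 MISS; vc=[28,16,17,8]
#10 0x89→b8/s0 VC-HIT; vc=[28,16,17,4]
#11 0x4b→b4/s0 VC-HIT; vc=[28,16,17,8]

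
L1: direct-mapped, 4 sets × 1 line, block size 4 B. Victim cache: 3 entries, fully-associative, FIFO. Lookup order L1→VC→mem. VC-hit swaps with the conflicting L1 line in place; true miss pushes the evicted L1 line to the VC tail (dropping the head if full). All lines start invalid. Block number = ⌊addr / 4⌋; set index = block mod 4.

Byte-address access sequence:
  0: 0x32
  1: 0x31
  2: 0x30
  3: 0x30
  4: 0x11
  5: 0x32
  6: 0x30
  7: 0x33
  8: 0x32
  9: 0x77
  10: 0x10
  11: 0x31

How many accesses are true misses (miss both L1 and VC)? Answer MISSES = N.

  [0] addr=0x32 blk=12 s=0: MISS | VC []
  [1] addr=0x31 blk=12 s=0: L1-HIT | VC []
  [2] addr=0x30 blk=12 s=0: L1-HIT | VC []
  [3] addr=0x30 blk=12 s=0: L1-HIT | VC []
  [4] addr=0x11 blk=4 s=0: MISS | VC [12]
  [5] addr=0x32 blk=12 s=0: VC-HIT | VC [4]
  [6] addr=0x30 blk=12 s=0: L1-HIT | VC [4]
  [7] addr=0x33 blk=12 s=0: L1-HIT | VC [4]
  [8] addr=0x32 blk=12 s=0: L1-HIT | VC [4]
  [9] addr=0x77 blk=29 s=1: MISS | VC [4]
  [10] addr=0x10 blk=4 s=0: VC-HIT | VC [12]
  [11] addr=0x31 blk=12 s=0: VC-HIT | VC [4]

MISSES = 3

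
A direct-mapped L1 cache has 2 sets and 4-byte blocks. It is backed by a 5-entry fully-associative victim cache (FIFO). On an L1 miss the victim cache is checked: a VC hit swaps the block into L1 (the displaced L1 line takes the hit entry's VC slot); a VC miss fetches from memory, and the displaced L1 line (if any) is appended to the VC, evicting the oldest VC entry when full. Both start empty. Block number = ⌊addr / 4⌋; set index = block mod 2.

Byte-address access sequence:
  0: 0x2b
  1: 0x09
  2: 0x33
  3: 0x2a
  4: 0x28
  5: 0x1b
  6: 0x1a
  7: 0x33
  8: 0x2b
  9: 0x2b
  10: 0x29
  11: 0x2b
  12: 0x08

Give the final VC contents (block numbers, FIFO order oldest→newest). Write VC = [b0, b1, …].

VC = [6, 10, 12]

  [0] addr=0x2b blk=10 s=0: MISS | VC []
  [1] addr=0x9 blk=2 s=0: MISS | VC [10]
  [2] addr=0x33 blk=12 s=0: MISS | VC [10, 2]
  [3] addr=0x2a blk=10 s=0: VC-HIT | VC [12, 2]
  [4] addr=0x28 blk=10 s=0: L1-HIT | VC [12, 2]
  [5] addr=0x1b blk=6 s=0: MISS | VC [12, 2, 10]
  [6] addr=0x1a blk=6 s=0: L1-HIT | VC [12, 2, 10]
  [7] addr=0x33 blk=12 s=0: VC-HIT | VC [6, 2, 10]
  [8] addr=0x2b blk=10 s=0: VC-HIT | VC [6, 2, 12]
  [9] addr=0x2b blk=10 s=0: L1-HIT | VC [6, 2, 12]
  [10] addr=0x29 blk=10 s=0: L1-HIT | VC [6, 2, 12]
  [11] addr=0x2b blk=10 s=0: L1-HIT | VC [6, 2, 12]
  [12] addr=0x8 blk=2 s=0: VC-HIT | VC [6, 10, 12]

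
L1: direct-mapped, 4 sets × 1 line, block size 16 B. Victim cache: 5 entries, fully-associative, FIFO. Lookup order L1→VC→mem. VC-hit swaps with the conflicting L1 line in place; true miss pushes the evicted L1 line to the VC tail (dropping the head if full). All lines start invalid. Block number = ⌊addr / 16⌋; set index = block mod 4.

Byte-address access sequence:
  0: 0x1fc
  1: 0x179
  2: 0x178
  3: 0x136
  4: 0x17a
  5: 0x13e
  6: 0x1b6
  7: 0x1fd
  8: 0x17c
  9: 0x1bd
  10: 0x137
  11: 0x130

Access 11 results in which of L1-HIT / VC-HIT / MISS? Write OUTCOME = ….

OUTCOME = L1-HIT

  [0] addr=0x1fc blk=31 s=3: MISS | VC []
  [1] addr=0x179 blk=23 s=3: MISS | VC [31]
  [2] addr=0x178 blk=23 s=3: L1-HIT | VC [31]
  [3] addr=0x136 blk=19 s=3: MISS | VC [31, 23]
  [4] addr=0x17a blk=23 s=3: VC-HIT | VC [31, 19]
  [5] addr=0x13e blk=19 s=3: VC-HIT | VC [31, 23]
  [6] addr=0x1b6 blk=27 s=3: MISS | VC [31, 23, 19]
  [7] addr=0x1fd blk=31 s=3: VC-HIT | VC [27, 23, 19]
  [8] addr=0x17c blk=23 s=3: VC-HIT | VC [27, 31, 19]
  [9] addr=0x1bd blk=27 s=3: VC-HIT | VC [23, 31, 19]
  [10] addr=0x137 blk=19 s=3: VC-HIT | VC [23, 31, 27]
  [11] addr=0x130 blk=19 s=3: L1-HIT | VC [23, 31, 27]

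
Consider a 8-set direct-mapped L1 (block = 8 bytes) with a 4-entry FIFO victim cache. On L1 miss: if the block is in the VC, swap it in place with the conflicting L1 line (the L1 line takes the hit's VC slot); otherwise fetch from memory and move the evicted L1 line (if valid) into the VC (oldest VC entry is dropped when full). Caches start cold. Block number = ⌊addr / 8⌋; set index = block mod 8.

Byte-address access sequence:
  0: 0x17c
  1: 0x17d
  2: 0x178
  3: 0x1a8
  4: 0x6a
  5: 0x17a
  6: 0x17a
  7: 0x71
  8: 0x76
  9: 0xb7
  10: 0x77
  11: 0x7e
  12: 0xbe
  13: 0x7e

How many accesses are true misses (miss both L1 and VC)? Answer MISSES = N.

#0 0x17c→b47/s7 MISS; vc=[]
#1 0x17d→b47/s7 L1-HIT; vc=[]
#2 0x178→b47/s7 L1-HIT; vc=[]
#3 0x1a8→b53/s5 MISS; vc=[]
#4 0x6a→b13/s5 MISS; vc=[53]
#5 0x17a→b47/s7 L1-HIT; vc=[53]
#6 0x17a→b47/s7 L1-HIT; vc=[53]
#7 0x71→b14/s6 MISS; vc=[53]
#8 0x76→b14/s6 L1-HIT; vc=[53]
#9 0xb7→b22/s6 MISS; vc=[53,14]
#10 0x77→b14/s6 VC-HIT; vc=[53,22]
#11 0x7e→b15/s7 MISS; vc=[53,22,47]
#12 0xbe→b23/s7 MISS; vc=[53,22,47,15]
#13 0x7e→b15/s7 VC-HIT; vc=[53,22,47,23]

MISSES = 7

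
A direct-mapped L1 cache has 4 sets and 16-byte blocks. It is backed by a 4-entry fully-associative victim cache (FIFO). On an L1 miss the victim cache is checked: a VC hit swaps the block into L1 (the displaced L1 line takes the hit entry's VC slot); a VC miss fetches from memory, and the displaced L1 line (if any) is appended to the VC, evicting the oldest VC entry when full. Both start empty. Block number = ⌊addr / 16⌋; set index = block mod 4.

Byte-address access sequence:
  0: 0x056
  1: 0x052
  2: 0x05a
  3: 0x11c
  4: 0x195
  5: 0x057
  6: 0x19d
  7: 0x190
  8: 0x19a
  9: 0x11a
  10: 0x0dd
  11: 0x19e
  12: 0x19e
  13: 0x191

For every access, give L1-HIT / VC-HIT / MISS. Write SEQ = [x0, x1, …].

  [0] addr=0x56 blk=5 s=1: MISS | VC []
  [1] addr=0x52 blk=5 s=1: L1-HIT | VC []
  [2] addr=0x5a blk=5 s=1: L1-HIT | VC []
  [3] addr=0x11c blk=17 s=1: MISS | VC [5]
  [4] addr=0x195 blk=25 s=1: MISS | VC [5, 17]
  [5] addr=0x57 blk=5 s=1: VC-HIT | VC [25, 17]
  [6] addr=0x19d blk=25 s=1: VC-HIT | VC [5, 17]
  [7] addr=0x190 blk=25 s=1: L1-HIT | VC [5, 17]
  [8] addr=0x19a blk=25 s=1: L1-HIT | VC [5, 17]
  [9] addr=0x11a blk=17 s=1: VC-HIT | VC [5, 25]
  [10] addr=0xdd blk=13 s=1: MISS | VC [5, 25, 17]
  [11] addr=0x19e blk=25 s=1: VC-HIT | VC [5, 13, 17]
  [12] addr=0x19e blk=25 s=1: L1-HIT | VC [5, 13, 17]
  [13] addr=0x191 blk=25 s=1: L1-HIT | VC [5, 13, 17]

SEQ = [MISS, L1-HIT, L1-HIT, MISS, MISS, VC-HIT, VC-HIT, L1-HIT, L1-HIT, VC-HIT, MISS, VC-HIT, L1-HIT, L1-HIT]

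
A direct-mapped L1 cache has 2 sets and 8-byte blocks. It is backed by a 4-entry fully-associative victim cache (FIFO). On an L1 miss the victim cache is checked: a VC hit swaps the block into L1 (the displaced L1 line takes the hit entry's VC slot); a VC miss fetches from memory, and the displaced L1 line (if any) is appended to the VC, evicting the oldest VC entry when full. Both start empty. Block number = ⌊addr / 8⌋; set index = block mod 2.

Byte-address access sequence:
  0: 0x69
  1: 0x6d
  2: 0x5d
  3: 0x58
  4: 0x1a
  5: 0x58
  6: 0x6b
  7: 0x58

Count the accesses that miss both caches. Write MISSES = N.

MISSES = 3

  [0] addr=0x69 blk=13 s=1: MISS | VC []
  [1] addr=0x6d blk=13 s=1: L1-HIT | VC []
  [2] addr=0x5d blk=11 s=1: MISS | VC [13]
  [3] addr=0x58 blk=11 s=1: L1-HIT | VC [13]
  [4] addr=0x1a blk=3 s=1: MISS | VC [13, 11]
  [5] addr=0x58 blk=11 s=1: VC-HIT | VC [13, 3]
  [6] addr=0x6b blk=13 s=1: VC-HIT | VC [11, 3]
  [7] addr=0x58 blk=11 s=1: VC-HIT | VC [13, 3]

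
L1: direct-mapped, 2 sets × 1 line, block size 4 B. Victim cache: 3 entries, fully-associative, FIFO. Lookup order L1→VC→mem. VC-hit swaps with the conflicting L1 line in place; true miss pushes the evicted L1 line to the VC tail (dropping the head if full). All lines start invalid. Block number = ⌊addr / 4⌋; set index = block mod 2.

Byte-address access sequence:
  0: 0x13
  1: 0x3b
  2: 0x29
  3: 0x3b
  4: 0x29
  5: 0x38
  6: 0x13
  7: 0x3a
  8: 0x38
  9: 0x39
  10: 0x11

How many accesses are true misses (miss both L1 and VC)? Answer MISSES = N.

#0 0x13→b4/s0 MISS; vc=[]
#1 0x3b→b14/s0 MISS; vc=[4]
#2 0x29→b10/s0 MISS; vc=[4,14]
#3 0x3b→b14/s0 VC-HIT; vc=[4,10]
#4 0x29→b10/s0 VC-HIT; vc=[4,14]
#5 0x38→b14/s0 VC-HIT; vc=[4,10]
#6 0x13→b4/s0 VC-HIT; vc=[14,10]
#7 0x3a→b14/s0 VC-HIT; vc=[4,10]
#8 0x38→b14/s0 L1-HIT; vc=[4,10]
#9 0x39→b14/s0 L1-HIT; vc=[4,10]
#10 0x11→b4/s0 VC-HIT; vc=[14,10]

MISSES = 3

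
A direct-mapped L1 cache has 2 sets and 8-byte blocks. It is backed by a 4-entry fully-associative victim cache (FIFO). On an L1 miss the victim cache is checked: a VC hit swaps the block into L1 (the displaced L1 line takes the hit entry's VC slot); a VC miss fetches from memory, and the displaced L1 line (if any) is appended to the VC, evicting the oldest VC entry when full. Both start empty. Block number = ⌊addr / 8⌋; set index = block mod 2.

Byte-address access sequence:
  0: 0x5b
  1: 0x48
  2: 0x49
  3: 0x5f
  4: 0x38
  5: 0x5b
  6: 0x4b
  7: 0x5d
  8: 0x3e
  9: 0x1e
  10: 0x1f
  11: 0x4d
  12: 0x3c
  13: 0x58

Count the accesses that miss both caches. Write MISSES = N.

  [0] addr=0x5b blk=11 s=1: MISS | VC []
  [1] addr=0x48 blk=9 s=1: MISS | VC [11]
  [2] addr=0x49 blk=9 s=1: L1-HIT | VC [11]
  [3] addr=0x5f blk=11 s=1: VC-HIT | VC [9]
  [4] addr=0x38 blk=7 s=1: MISS | VC [9, 11]
  [5] addr=0x5b blk=11 s=1: VC-HIT | VC [9, 7]
  [6] addr=0x4b blk=9 s=1: VC-HIT | VC [11, 7]
  [7] addr=0x5d blk=11 s=1: VC-HIT | VC [9, 7]
  [8] addr=0x3e blk=7 s=1: VC-HIT | VC [9, 11]
  [9] addr=0x1e blk=3 s=1: MISS | VC [9, 11, 7]
  [10] addr=0x1f blk=3 s=1: L1-HIT | VC [9, 11, 7]
  [11] addr=0x4d blk=9 s=1: VC-HIT | VC [3, 11, 7]
  [12] addr=0x3c blk=7 s=1: VC-HIT | VC [3, 11, 9]
  [13] addr=0x58 blk=11 s=1: VC-HIT | VC [3, 7, 9]

MISSES = 4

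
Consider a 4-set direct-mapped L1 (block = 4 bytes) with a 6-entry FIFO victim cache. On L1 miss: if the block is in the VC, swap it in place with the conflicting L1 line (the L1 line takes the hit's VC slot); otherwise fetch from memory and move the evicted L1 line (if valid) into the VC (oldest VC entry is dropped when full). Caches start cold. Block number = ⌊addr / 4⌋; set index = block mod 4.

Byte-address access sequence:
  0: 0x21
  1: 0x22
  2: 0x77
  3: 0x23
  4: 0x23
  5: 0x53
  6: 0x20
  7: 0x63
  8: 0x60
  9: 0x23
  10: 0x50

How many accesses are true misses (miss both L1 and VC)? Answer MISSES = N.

MISSES = 4

0: 0x21 (blk 8, set 0) → MISS  vc=[]
1: 0x22 (blk 8, set 0) → L1-HIT  vc=[]
2: 0x77 (blk 29, set 1) → MISS  vc=[]
3: 0x23 (blk 8, set 0) → L1-HIT  vc=[]
4: 0x23 (blk 8, set 0) → L1-HIT  vc=[]
5: 0x53 (blk 20, set 0) → MISS  vc=[8]
6: 0x20 (blk 8, set 0) → VC-HIT  vc=[20]
7: 0x63 (blk 24, set 0) → MISS  vc=[20, 8]
8: 0x60 (blk 24, set 0) → L1-HIT  vc=[20, 8]
9: 0x23 (blk 8, set 0) → VC-HIT  vc=[20, 24]
10: 0x50 (blk 20, set 0) → VC-HIT  vc=[8, 24]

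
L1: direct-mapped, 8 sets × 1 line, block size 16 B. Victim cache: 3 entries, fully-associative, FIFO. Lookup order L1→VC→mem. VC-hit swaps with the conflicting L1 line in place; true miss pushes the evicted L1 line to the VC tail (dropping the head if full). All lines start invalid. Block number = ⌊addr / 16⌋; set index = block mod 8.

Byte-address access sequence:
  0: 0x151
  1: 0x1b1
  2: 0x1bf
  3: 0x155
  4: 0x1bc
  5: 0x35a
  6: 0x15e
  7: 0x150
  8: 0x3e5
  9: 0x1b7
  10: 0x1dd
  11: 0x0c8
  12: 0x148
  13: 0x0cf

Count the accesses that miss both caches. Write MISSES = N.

MISSES = 7

#0 0x151→b21/s5 MISS; vc=[]
#1 0x1b1→b27/s3 MISS; vc=[]
#2 0x1bf→b27/s3 L1-HIT; vc=[]
#3 0x155→b21/s5 L1-HIT; vc=[]
#4 0x1bc→b27/s3 L1-HIT; vc=[]
#5 0x35a→b53/s5 MISS; vc=[21]
#6 0x15e→b21/s5 VC-HIT; vc=[53]
#7 0x150→b21/s5 L1-HIT; vc=[53]
#8 0x3e5→b62/s6 MISS; vc=[53]
#9 0x1b7→b27/s3 L1-HIT; vc=[53]
#10 0x1dd→b29/s5 MISS; vc=[53,21]
#11 0xc8→b12/s4 MISS; vc=[53,21]
#12 0x148→b20/s4 MISS; vc=[53,21,12]
#13 0xcf→b12/s4 VC-HIT; vc=[53,21,20]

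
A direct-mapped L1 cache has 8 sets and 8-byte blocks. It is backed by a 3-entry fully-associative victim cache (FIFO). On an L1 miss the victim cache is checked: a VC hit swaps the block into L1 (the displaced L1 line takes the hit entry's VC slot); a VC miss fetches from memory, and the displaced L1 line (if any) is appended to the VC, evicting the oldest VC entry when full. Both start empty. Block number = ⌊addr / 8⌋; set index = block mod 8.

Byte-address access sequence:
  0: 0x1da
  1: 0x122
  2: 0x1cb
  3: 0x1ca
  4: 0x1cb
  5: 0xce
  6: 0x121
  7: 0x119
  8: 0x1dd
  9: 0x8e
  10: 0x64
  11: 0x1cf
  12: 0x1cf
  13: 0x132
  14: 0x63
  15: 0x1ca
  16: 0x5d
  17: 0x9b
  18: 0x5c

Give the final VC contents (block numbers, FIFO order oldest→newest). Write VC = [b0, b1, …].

VC = [17, 59, 19]

#0 0x1da→b59/s3 MISS; vc=[]
#1 0x122→b36/s4 MISS; vc=[]
#2 0x1cb→b57/s1 MISS; vc=[]
#3 0x1ca→b57/s1 L1-HIT; vc=[]
#4 0x1cb→b57/s1 L1-HIT; vc=[]
#5 0xce→b25/s1 MISS; vc=[57]
#6 0x121→b36/s4 L1-HIT; vc=[57]
#7 0x119→b35/s3 MISS; vc=[57,59]
#8 0x1dd→b59/s3 VC-HIT; vc=[57,35]
#9 0x8e→b17/s1 MISS; vc=[57,35,25]
#10 0x64→b12/s4 MISS; vc=[35,25,36]
#11 0x1cf→b57/s1 MISS; vc=[25,36,17]
#12 0x1cf→b57/s1 L1-HIT; vc=[25,36,17]
#13 0x132→b38/s6 MISS; vc=[25,36,17]
#14 0x63→b12/s4 L1-HIT; vc=[25,36,17]
#15 0x1ca→b57/s1 L1-HIT; vc=[25,36,17]
#16 0x5d→b11/s3 MISS; vc=[36,17,59]
#17 0x9b→b19/s3 MISS; vc=[17,59,11]
#18 0x5c→b11/s3 VC-HIT; vc=[17,59,19]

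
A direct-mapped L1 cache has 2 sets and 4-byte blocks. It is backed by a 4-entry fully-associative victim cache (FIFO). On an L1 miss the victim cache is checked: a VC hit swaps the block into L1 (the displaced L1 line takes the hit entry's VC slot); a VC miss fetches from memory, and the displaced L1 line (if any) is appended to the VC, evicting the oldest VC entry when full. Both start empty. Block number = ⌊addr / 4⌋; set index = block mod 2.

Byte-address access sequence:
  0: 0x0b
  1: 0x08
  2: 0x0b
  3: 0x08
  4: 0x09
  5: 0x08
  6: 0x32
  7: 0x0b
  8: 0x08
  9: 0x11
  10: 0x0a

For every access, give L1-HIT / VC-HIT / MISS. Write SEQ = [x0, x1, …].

0: 0xb (blk 2, set 0) → MISS  vc=[]
1: 0x8 (blk 2, set 0) → L1-HIT  vc=[]
2: 0xb (blk 2, set 0) → L1-HIT  vc=[]
3: 0x8 (blk 2, set 0) → L1-HIT  vc=[]
4: 0x9 (blk 2, set 0) → L1-HIT  vc=[]
5: 0x8 (blk 2, set 0) → L1-HIT  vc=[]
6: 0x32 (blk 12, set 0) → MISS  vc=[2]
7: 0xb (blk 2, set 0) → VC-HIT  vc=[12]
8: 0x8 (blk 2, set 0) → L1-HIT  vc=[12]
9: 0x11 (blk 4, set 0) → MISS  vc=[12, 2]
10: 0xa (blk 2, set 0) → VC-HIT  vc=[12, 4]

SEQ = [MISS, L1-HIT, L1-HIT, L1-HIT, L1-HIT, L1-HIT, MISS, VC-HIT, L1-HIT, MISS, VC-HIT]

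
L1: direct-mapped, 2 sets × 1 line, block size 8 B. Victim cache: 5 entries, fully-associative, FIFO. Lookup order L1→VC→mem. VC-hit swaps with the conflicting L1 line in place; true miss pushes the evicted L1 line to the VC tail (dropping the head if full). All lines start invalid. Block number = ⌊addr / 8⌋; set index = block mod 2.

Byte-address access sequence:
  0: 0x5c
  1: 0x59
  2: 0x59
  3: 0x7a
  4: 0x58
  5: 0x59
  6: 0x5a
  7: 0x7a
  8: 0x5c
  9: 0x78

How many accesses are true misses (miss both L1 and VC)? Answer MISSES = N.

0: 0x5c (blk 11, set 1) → MISS  vc=[]
1: 0x59 (blk 11, set 1) → L1-HIT  vc=[]
2: 0x59 (blk 11, set 1) → L1-HIT  vc=[]
3: 0x7a (blk 15, set 1) → MISS  vc=[11]
4: 0x58 (blk 11, set 1) → VC-HIT  vc=[15]
5: 0x59 (blk 11, set 1) → L1-HIT  vc=[15]
6: 0x5a (blk 11, set 1) → L1-HIT  vc=[15]
7: 0x7a (blk 15, set 1) → VC-HIT  vc=[11]
8: 0x5c (blk 11, set 1) → VC-HIT  vc=[15]
9: 0x78 (blk 15, set 1) → VC-HIT  vc=[11]

MISSES = 2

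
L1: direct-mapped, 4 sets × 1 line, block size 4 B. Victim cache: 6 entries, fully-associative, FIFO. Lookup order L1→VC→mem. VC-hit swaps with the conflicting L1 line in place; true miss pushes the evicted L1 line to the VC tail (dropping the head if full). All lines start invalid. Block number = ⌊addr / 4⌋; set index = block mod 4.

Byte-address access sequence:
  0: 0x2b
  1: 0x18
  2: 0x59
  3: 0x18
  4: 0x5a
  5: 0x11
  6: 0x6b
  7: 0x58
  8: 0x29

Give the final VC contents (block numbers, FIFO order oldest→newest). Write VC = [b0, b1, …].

VC = [22, 6, 26]

#0 0x2b→b10/s2 MISS; vc=[]
#1 0x18→b6/s2 MISS; vc=[10]
#2 0x59→b22/s2 MISS; vc=[10,6]
#3 0x18→b6/s2 VC-HIT; vc=[10,22]
#4 0x5a→b22/s2 VC-HIT; vc=[10,6]
#5 0x11→b4/s0 MISS; vc=[10,6]
#6 0x6b→b26/s2 MISS; vc=[10,6,22]
#7 0x58→b22/s2 VC-HIT; vc=[10,6,26]
#8 0x29→b10/s2 VC-HIT; vc=[22,6,26]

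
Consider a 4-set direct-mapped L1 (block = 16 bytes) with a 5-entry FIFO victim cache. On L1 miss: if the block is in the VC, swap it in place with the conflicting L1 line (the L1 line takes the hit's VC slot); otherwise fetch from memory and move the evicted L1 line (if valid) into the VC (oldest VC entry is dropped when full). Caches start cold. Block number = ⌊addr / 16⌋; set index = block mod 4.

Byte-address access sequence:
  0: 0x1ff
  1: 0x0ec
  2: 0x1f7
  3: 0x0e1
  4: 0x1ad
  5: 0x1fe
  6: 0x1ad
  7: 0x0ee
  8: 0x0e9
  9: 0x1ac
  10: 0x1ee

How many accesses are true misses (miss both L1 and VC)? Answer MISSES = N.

MISSES = 4

#0 0x1ff→b31/s3 MISS; vc=[]
#1 0xec→b14/s2 MISS; vc=[]
#2 0x1f7→b31/s3 L1-HIT; vc=[]
#3 0xe1→b14/s2 L1-HIT; vc=[]
#4 0x1ad→b26/s2 MISS; vc=[14]
#5 0x1fe→b31/s3 L1-HIT; vc=[14]
#6 0x1ad→b26/s2 L1-HIT; vc=[14]
#7 0xee→b14/s2 VC-HIT; vc=[26]
#8 0xe9→b14/s2 L1-HIT; vc=[26]
#9 0x1ac→b26/s2 VC-HIT; vc=[14]
#10 0x1ee→b30/s2 MISS; vc=[14,26]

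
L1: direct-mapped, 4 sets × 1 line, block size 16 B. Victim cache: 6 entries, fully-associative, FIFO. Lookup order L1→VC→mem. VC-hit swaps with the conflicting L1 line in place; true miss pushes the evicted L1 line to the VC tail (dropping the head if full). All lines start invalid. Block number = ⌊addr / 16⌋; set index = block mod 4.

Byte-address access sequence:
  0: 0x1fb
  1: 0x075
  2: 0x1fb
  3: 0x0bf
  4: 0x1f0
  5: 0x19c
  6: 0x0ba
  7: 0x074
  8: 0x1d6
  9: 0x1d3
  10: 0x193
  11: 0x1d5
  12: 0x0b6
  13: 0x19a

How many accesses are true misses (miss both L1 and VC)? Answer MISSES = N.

MISSES = 5

0: 0x1fb (blk 31, set 3) → MISS  vc=[]
1: 0x75 (blk 7, set 3) → MISS  vc=[31]
2: 0x1fb (blk 31, set 3) → VC-HIT  vc=[7]
3: 0xbf (blk 11, set 3) → MISS  vc=[7, 31]
4: 0x1f0 (blk 31, set 3) → VC-HIT  vc=[7, 11]
5: 0x19c (blk 25, set 1) → MISS  vc=[7, 11]
6: 0xba (blk 11, set 3) → VC-HIT  vc=[7, 31]
7: 0x74 (blk 7, set 3) → VC-HIT  vc=[11, 31]
8: 0x1d6 (blk 29, set 1) → MISS  vc=[11, 31, 25]
9: 0x1d3 (blk 29, set 1) → L1-HIT  vc=[11, 31, 25]
10: 0x193 (blk 25, set 1) → VC-HIT  vc=[11, 31, 29]
11: 0x1d5 (blk 29, set 1) → VC-HIT  vc=[11, 31, 25]
12: 0xb6 (blk 11, set 3) → VC-HIT  vc=[7, 31, 25]
13: 0x19a (blk 25, set 1) → VC-HIT  vc=[7, 31, 29]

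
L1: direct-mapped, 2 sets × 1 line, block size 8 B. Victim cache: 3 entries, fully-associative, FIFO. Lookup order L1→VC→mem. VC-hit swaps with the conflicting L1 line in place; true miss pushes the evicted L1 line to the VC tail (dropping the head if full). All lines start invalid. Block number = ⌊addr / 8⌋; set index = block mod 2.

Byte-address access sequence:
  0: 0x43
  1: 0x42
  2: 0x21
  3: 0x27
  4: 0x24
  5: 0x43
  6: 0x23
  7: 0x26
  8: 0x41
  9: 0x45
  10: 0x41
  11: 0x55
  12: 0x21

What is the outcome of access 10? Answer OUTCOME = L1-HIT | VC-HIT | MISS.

OUTCOME = L1-HIT

0: 0x43 (blk 8, set 0) → MISS  vc=[]
1: 0x42 (blk 8, set 0) → L1-HIT  vc=[]
2: 0x21 (blk 4, set 0) → MISS  vc=[8]
3: 0x27 (blk 4, set 0) → L1-HIT  vc=[8]
4: 0x24 (blk 4, set 0) → L1-HIT  vc=[8]
5: 0x43 (blk 8, set 0) → VC-HIT  vc=[4]
6: 0x23 (blk 4, set 0) → VC-HIT  vc=[8]
7: 0x26 (blk 4, set 0) → L1-HIT  vc=[8]
8: 0x41 (blk 8, set 0) → VC-HIT  vc=[4]
9: 0x45 (blk 8, set 0) → L1-HIT  vc=[4]
10: 0x41 (blk 8, set 0) → L1-HIT  vc=[4]
11: 0x55 (blk 10, set 0) → MISS  vc=[4, 8]
12: 0x21 (blk 4, set 0) → VC-HIT  vc=[10, 8]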